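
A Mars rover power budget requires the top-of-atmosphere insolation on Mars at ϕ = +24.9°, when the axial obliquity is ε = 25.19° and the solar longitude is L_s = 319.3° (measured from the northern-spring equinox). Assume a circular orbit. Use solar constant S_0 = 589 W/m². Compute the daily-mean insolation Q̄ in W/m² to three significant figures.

Q̄ ≈ 130 W/m²

Solar declination: sin δ = sin ε · sin L_s = sin 25.19° × sin 319.3° = -0.27755, so δ = -16.114°.
cos h₀ = −tan(+24.9°) tan(-16.114°) = 0.1341, h₀ = 1.4363 rad.
Bracket: h₀ sin ϕ sin δ + cos ϕ cos δ sin h₀ = 1.4363×0.42104×-0.27755 + 0.90704×0.96071×0.99097 = -0.167846 + 0.863534 = 0.695688.
Q̄ = (S_0/π) × [bracket] = (589/π) × 0.695688 = 130.4 W/m².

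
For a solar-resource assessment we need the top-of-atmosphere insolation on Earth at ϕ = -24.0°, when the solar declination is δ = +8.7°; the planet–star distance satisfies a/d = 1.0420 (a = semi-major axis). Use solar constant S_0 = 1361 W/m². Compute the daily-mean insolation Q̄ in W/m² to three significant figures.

cos h₀ = −tan(-24.0°) tan(+8.700°) = 0.0681, h₀ = 1.5026 rad.
Bracket: h₀ sin ϕ sin δ + cos ϕ cos δ sin h₀ = 1.5026×-0.40674×0.15126 + 0.91355×0.98849×0.99768 = -0.092445 + 0.900940 = 0.808495.
Inverse-square distance factor (a/d)² = 1.0420² = 1.085764.
Q̄ = (S_0/π) × 1.085764 × [bracket] = (1361/π) × 1.085764 × 0.808495 = 380.3 W/m².

Q̄ ≈ 380 W/m²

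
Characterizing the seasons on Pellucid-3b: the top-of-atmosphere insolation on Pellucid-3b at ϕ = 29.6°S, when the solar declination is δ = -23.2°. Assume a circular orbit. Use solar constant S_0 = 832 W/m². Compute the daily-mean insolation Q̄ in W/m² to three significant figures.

Q̄ ≈ 299 W/m²

cos h₀ = −tan(-29.6°) tan(-23.200°) = -0.2435, h₀ = 1.8167 rad.
Bracket: h₀ sin ϕ sin δ + cos ϕ cos δ sin h₀ = 1.8167×-0.49394×-0.39394 + 0.86949×0.91914×0.96991 = 0.353498 + 0.775136 = 1.128634.
Q̄ = (S_0/π) × [bracket] = (832/π) × 1.128634 = 298.9 W/m².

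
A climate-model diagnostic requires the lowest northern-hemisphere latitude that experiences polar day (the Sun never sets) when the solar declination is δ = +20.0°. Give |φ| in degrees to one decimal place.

|φ| = 70.0°

Polar day requires cos H₀ = −tan φ tan δ ≤ −1, i.e. tan φ tan δ ≥ 1.
The boundary is |tan φ| · |tan δ| = 1, so |φ| = 90° − |δ| = 90° − 20.0° = 70.0° in the northern hemisphere.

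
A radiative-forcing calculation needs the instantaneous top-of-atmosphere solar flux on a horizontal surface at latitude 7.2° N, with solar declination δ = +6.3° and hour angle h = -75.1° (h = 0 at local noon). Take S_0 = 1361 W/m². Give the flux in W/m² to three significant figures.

cos θ_z = sin ϕ sin δ + cos ϕ cos δ cos h = 0.013753 + 0.253565 = 0.267318.
Flux = S_0 · cos θ_z = 1361 × 0.267318 = 363.8 W/m².

364 W/m²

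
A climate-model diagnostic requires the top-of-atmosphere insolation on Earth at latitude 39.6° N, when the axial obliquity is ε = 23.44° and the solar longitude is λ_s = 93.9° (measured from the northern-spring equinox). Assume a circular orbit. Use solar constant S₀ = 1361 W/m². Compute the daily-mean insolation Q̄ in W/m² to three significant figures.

Solar declination: sin δ = sin ε · sin λ_s = sin 23.44° × sin 93.9° = 0.39687, so δ = +23.382°.
cos H₀ = −tan(+39.6°) tan(+23.382°) = -0.3577, H₀ = 1.9366 rad.
Bracket: H₀ sin φ sin δ + cos φ cos δ sin H₀ = 1.9366×0.63742×0.39687 + 0.77051×0.91788×0.93384 = 0.489907 + 0.660445 = 1.150352.
Q̄ = (S₀/π) × [bracket] = (1361/π) × 1.150352 = 498.4 W/m².

Q̄ ≈ 498 W/m²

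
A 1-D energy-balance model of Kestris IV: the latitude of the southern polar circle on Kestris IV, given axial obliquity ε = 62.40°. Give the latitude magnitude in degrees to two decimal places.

The polar circle is the lowest latitude that experiences at least one full rotation of continuous darkness at the northern-summer solstice; it lies at |φ| = 90° − ε = 90° − 62.40° = 27.60°.

27.60°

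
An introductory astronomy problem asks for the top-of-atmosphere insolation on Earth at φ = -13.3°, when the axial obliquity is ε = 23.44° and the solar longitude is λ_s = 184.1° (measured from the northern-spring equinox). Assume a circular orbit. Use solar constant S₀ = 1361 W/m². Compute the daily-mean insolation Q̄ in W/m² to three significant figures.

Q̄ ≈ 426 W/m²

Solar declination: sin δ = sin ε · sin λ_s = sin 23.44° × sin 184.1° = -0.02844, so δ = -1.630°.
cos H₀ = −tan(-13.3°) tan(-1.630°) = -0.0067, H₀ = 1.5775 rad.
Bracket: H₀ sin φ sin δ + cos φ cos δ sin H₀ = 1.5775×-0.23005×-0.02844 + 0.97318×0.99960×0.99998 = 0.010321 + 0.972771 = 0.983092.
Q̄ = (S₀/π) × [bracket] = (1361/π) × 0.983092 = 425.9 W/m².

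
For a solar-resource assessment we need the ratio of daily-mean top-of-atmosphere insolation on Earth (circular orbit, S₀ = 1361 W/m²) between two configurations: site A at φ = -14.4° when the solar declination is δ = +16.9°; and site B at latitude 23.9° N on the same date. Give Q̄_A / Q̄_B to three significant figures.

Q̄_A / Q̄_B ≈ 0.764

— Configuration A (φ=-14.4°):
cos H₀ = −tan(-14.4°) tan(+16.900°) = 0.0780, H₀ = 1.4927 rad.
Bracket: H₀ sin φ sin δ + cos φ cos δ sin H₀ = 1.4927×-0.24869×0.29070 + 0.96858×0.95681×0.99695 = -0.107914 + 0.923920 = 0.816006.
Q̄ = (S₀/π) × [bracket] = (1361/π) × 0.816006 = 353.51 W/m².
— Configuration B (φ=+23.9°):
cos H₀ = −tan(+23.9°) tan(+16.900°) = -0.1346, H₀ = 1.7058 rad.
Bracket: H₀ sin φ sin δ + cos φ cos δ sin H₀ = 1.7058×0.40514×0.29070 + 0.91425×0.95681×0.99090 = 0.200899 + 0.866803 = 1.067702.
Q̄ = (S₀/π) × [bracket] = (1361/π) × 1.067702 = 462.55 W/m².
Ratio Q̄_A / Q̄_B = 353.51 / 462.55 = 0.7643.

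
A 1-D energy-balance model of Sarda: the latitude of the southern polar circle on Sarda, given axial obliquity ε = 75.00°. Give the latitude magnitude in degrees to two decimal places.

The polar circle is the lowest latitude that experiences at least one full rotation of continuous darkness at the northern-summer solstice; it lies at |ϕ| = 90° − ε = 90° − 75.00° = 15.00°.

15.00°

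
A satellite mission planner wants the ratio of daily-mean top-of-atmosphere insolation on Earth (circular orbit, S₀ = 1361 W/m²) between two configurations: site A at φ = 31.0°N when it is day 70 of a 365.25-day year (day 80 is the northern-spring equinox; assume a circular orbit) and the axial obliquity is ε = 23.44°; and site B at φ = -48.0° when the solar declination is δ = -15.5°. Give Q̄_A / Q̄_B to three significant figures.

Q̄_A / Q̄_B ≈ 0.811

— Configuration A (φ=+31.0°):
Solar longitude: λ_s = 360° × (70 − 80)/365.25 = -9.856°, i.e. -9.856° + 360° = 350.144°.
sin δ = sin 23.44° × sin 350.144° = -0.06809, so δ = -3.904°.
cos H₀ = −tan(+31.0°) tan(-3.904°) = 0.0410, H₀ = 1.5298 rad.
Bracket: H₀ sin φ sin δ + cos φ cos δ sin H₀ = 1.5298×0.51504×-0.06809 + 0.85717×0.99768×0.99916 = -0.053649 + 0.854463 = 0.800814.
Q̄ = (S₀/π) × [bracket] = (1361/π) × 0.800814 = 346.93 W/m².
— Configuration B (φ=-48.0°):
cos H₀ = −tan(-48.0°) tan(-15.500°) = -0.3080, H₀ = 1.8839 rad.
Bracket: H₀ sin φ sin δ + cos φ cos δ sin H₀ = 1.8839×-0.74314×-0.26724 + 0.66913×0.96363×0.95139 = 0.374136 + 0.613450 = 0.987586.
Q̄ = (S₀/π) × [bracket] = (1361/π) × 0.987586 = 427.84 W/m².
Ratio Q̄_A / Q̄_B = 346.93 / 427.84 = 0.8109.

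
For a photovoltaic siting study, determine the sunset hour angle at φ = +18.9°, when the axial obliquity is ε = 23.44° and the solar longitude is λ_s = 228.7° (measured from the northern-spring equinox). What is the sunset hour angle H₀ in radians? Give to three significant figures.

Solar declination: sin δ = sin ε · sin λ_s = sin 23.44° × sin 228.7° = -0.29884, so δ = -17.388°.
cos H₀ = −tan φ · tan δ = −tan(+18.9°) × tan(-17.388°) = 0.1072, so H₀ = 1.4634 rad = 83.85°.

H₀ = 1.46 rad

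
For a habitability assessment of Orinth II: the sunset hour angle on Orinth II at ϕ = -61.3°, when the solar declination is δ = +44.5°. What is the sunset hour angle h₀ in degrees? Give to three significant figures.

cos h₀ = −tan ϕ · tan δ = 1.7949 ≥ 1, so the host star never rises (polar night) and h₀ = 0.

h₀ = 0.00°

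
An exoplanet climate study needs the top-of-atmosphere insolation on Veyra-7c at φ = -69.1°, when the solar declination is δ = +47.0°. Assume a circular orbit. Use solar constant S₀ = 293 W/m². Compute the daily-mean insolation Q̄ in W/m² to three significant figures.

cos H₀ = −tan(-69.1°) tan(+47.000°) = 2.8083 ≥ 1 ⇒ polar night, H₀ = 0 and Q̄ = 0.

Q̄ ≈ 0.00 W/m²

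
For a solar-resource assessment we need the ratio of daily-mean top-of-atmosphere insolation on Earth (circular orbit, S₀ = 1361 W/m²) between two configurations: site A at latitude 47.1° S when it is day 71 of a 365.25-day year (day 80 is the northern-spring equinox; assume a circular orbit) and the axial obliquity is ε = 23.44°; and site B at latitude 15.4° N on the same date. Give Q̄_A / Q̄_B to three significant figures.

Q̄_A / Q̄_B ≈ 0.802

— Configuration A (φ=-47.1°):
Solar longitude: λ_s = 360° × (71 − 80)/365.25 = -8.871°, i.e. -8.871° + 360° = 351.129°.
sin δ = sin 23.44° × sin 351.129° = -0.06134, so δ = -3.517°.
cos H₀ = −tan(-47.1°) tan(-3.517°) = -0.0661, H₀ = 1.6370 rad.
Bracket: H₀ sin φ sin δ + cos φ cos δ sin H₀ = 1.6370×-0.73254×-0.06134 + 0.68072×0.99812×0.99781 = 0.073557 + 0.677952 = 0.751509.
Q̄ = (S₀/π) × [bracket] = (1361/π) × 0.751509 = 325.57 W/m².
— Configuration B (φ=+15.4°):
cos H₀ = −tan(+15.4°) tan(-3.517°) = 0.0169, H₀ = 1.5539 rad.
Bracket: H₀ sin φ sin δ + cos φ cos δ sin H₀ = 1.5539×0.26556×-0.06134 + 0.96410×0.99812×0.99986 = -0.025312 + 0.962153 = 0.936841.
Q̄ = (S₀/π) × [bracket] = (1361/π) × 0.936841 = 405.86 W/m².
Ratio Q̄_A / Q̄_B = 325.57 / 405.86 = 0.8022.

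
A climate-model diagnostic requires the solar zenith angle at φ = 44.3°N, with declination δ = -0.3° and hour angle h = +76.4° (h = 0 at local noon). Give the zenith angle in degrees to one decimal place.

θ_z = 80.5°

cos θ_z = sin φ sin δ + cos φ cos δ cos h = -0.003657 + 0.168287 = 0.164630.
θ_z = arccos(0.164630) = 80.5°.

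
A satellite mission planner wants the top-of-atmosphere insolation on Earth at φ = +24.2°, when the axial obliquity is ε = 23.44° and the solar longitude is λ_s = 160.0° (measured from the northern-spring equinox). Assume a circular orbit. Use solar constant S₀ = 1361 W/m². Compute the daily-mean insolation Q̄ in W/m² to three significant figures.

Q̄ ≈ 430 W/m²

Solar declination: sin δ = sin ε · sin λ_s = sin 23.44° × sin 160.0° = 0.13605, so δ = +7.819°.
cos H₀ = −tan(+24.2°) tan(+7.819°) = -0.0617, H₀ = 1.6326 rad.
Bracket: H₀ sin φ sin δ + cos φ cos δ sin H₀ = 1.6326×0.40992×0.13605 + 0.91212×0.99070×0.99809 = 0.091049 + 0.901911 = 0.992960.
Q̄ = (S₀/π) × [bracket] = (1361/π) × 0.992960 = 430.2 W/m².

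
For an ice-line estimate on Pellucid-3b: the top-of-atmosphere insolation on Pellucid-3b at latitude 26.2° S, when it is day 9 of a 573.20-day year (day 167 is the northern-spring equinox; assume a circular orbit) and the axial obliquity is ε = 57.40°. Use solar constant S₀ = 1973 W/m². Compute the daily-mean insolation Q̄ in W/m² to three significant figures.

Solar longitude: λ_s = 360° × (9 − 167)/573.20 = -99.232°, i.e. -99.232° + 360° = 260.768°.
sin δ = sin 57.40° × sin 260.768° = -0.83154, so δ = -56.257°.
cos H₀ = −tan(-26.2°) tan(-56.257°) = -0.7366, H₀ = 2.3989 rad.
Bracket: H₀ sin φ sin δ + cos φ cos δ sin H₀ = 2.3989×-0.44151×-0.83154 + 0.89726×0.55547×0.67631 = 0.880716 + 0.337074 = 1.217790.
Q̄ = (S₀/π) × [bracket] = (1973/π) × 1.217790 = 764.8 W/m².

Q̄ ≈ 765 W/m²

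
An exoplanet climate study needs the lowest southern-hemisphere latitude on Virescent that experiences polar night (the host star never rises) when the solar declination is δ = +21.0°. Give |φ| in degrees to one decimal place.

|φ| = 69.0°

Polar night requires cos H₀ = −tan φ tan δ ≥ 1, i.e. tan φ tan δ ≤ −1.
The boundary is |tan φ| · |tan δ| = 1, so |φ| = 90° − |δ| = 90° − 21.0° = 69.0° in the southern hemisphere.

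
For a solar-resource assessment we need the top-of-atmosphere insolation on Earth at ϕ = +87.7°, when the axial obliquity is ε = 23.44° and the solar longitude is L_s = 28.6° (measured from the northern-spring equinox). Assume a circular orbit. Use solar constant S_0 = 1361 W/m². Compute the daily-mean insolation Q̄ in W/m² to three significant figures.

Q̄ ≈ 259 W/m²

Solar declination: sin δ = sin ε · sin L_s = sin 23.44° × sin 28.6° = 0.19042, so δ = +10.977°.
cos h₀ = −tan(+87.7°) tan(+10.977°) = -4.8294 ≤ −1 ⇒ polar day, h₀ = π.
Bracket: h₀ sin ϕ sin δ + cos ϕ cos δ sin h₀ = 3.1416×0.99919×0.19042 + 0.04013×0.98170×0.00000 = 0.597739 + 0.000000 = 0.597739.
Q̄ = (S_0/π) × [bracket] = (1361/π) × 0.597739 = 259.0 W/m².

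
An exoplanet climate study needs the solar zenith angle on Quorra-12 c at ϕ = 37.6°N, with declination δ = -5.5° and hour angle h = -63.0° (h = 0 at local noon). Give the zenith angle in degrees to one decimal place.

θ_z = 72.6°

cos θ_z = sin ϕ sin δ + cos ϕ cos δ cos h = -0.058480 + 0.358036 = 0.299556.
θ_z = arccos(0.299556) = 72.6°.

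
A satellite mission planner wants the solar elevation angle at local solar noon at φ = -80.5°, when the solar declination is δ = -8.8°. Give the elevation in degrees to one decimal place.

At local noon the hour angle is zero, so the zenith angle equals |φ − δ| = |-80.5° − (-8.800°)| = 71.700°.
Elevation = 90° − 71.700° = 18.3°.

18.3°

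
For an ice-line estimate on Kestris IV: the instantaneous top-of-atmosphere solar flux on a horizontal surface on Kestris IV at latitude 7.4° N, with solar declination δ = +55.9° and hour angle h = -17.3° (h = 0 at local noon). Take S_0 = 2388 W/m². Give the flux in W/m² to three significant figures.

cos θ_z = sin ϕ sin δ + cos ϕ cos δ cos h = 0.106651 + 0.530818 = 0.637469.
Flux = S_0 · cos θ_z = 2388 × 0.637469 = 1522 W/m².

1.52e+03 W/m²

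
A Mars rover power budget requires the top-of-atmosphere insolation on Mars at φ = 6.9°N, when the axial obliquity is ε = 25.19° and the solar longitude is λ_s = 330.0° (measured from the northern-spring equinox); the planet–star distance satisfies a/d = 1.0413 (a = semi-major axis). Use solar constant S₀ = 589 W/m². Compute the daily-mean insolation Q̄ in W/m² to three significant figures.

Solar declination: sin δ = sin ε · sin λ_s = sin 25.19° × sin 330.0° = -0.21281, so δ = -12.287°.
cos H₀ = −tan(+6.9°) tan(-12.287°) = 0.0264, H₀ = 1.5444 rad.
Bracket: H₀ sin φ sin δ + cos φ cos δ sin H₀ = 1.5444×0.12014×-0.21281 + 0.99276×0.97709×0.99965 = -0.039486 + 0.969676 = 0.930190.
Inverse-square distance factor (a/d)² = 1.0413² = 1.084306.
Q̄ = (S₀/π) × 1.084306 × [bracket] = (589/π) × 1.084306 × 0.930190 = 189.1 W/m².

Q̄ ≈ 189 W/m²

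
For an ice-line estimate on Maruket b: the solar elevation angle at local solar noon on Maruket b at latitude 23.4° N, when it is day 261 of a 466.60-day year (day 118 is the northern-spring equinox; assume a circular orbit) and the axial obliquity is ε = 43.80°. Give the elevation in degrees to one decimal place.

Solar longitude: λ_s = 360° × (261 − 118)/466.60 = 110.330°.
sin δ = sin 43.80° × sin 110.330° = 0.64903, so δ = +40.468°.
At local noon the hour angle is zero, so the zenith angle equals |φ − δ| = |+23.4° − (+40.468°)| = 17.068°.
Elevation = 90° − 17.068° = 72.9°.

72.9°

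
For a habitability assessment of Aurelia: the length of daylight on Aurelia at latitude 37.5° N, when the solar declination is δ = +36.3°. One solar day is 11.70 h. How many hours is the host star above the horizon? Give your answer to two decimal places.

cos H₀ = −tan φ · tan δ = −tan(+37.5°) × tan(+36.300°) = -0.5637, so H₀ = 2.1696 rad = 124.31°.
Daylight = 2H₀/(2π) × 11.70 h = (2.1696/π) × 11.70 = 8.08 h.

8.08 h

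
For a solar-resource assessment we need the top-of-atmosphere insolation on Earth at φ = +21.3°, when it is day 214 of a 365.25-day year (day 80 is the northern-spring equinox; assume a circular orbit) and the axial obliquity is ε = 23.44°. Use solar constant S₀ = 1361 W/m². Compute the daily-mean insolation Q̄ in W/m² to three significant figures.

Solar longitude: λ_s = 360° × (214 − 80)/365.25 = 132.074°.
sin δ = sin 23.44° × sin 132.074° = 0.29527, so δ = +17.174°.
cos H₀ = −tan(+21.3°) tan(+17.174°) = -0.1205, H₀ = 1.6916 rad.
Bracket: H₀ sin φ sin δ + cos φ cos δ sin H₀ = 1.6916×0.36325×0.29527 + 0.93169×0.95541×0.99271 = 0.181436 + 0.883657 = 1.065093.
Q̄ = (S₀/π) × [bracket] = (1361/π) × 1.065093 = 461.4 W/m².

Q̄ ≈ 461 W/m²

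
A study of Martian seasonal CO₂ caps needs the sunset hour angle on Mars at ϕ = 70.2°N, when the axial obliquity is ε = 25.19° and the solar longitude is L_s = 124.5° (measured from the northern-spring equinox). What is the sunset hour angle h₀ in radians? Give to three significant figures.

h₀ = 3.14 rad

Solar declination: sin δ = sin ε · sin L_s = sin 25.19° × sin 124.5° = 0.35077, so δ = +20.534°.
Sunrise equation: cos h₀ = −tan ϕ · tan δ = -1.0404 ≤ −1, so the Sun never sets (polar day) and h₀ = π.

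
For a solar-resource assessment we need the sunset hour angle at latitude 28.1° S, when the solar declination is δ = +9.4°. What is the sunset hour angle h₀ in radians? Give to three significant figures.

cos h₀ = −tan ϕ · tan δ = −tan(-28.1°) × tan(+9.400°) = 0.0884, so h₀ = 1.4823 rad = 84.93°.

h₀ = 1.48 rad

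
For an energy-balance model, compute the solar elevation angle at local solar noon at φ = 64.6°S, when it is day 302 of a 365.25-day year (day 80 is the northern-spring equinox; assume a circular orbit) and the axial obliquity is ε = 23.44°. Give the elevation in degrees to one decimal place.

39.8°

Solar longitude: λ_s = 360° × (302 − 80)/365.25 = 218.809°.
sin δ = sin 23.44° × sin 218.809° = -0.24930, so δ = -14.436°.
At local noon the hour angle is zero, so the zenith angle equals |φ − δ| = |-64.6° − (-14.436°)| = 50.164°.
Elevation = 90° − 50.164° = 39.8°.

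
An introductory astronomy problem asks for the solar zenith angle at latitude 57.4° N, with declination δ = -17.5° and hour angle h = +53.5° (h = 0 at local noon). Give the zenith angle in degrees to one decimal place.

θ_z = 87.0°

cos θ_z = sin φ sin δ + cos φ cos δ cos h = -0.253330 + 0.305641 = 0.052311.
θ_z = arccos(0.052311) = 87.0°.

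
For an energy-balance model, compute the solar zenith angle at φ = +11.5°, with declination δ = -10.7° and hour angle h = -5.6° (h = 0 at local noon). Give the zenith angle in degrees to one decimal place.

θ_z = 22.9°

cos θ_z = sin φ sin δ + cos φ cos δ cos h = -0.037016 + 0.958291 = 0.921275.
θ_z = arccos(0.921275) = 22.9°.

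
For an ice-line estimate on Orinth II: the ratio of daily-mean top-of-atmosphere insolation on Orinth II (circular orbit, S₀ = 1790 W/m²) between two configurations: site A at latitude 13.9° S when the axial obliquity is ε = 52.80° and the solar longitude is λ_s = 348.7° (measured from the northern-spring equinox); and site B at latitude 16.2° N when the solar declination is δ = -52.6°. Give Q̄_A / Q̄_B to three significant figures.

— Configuration A (φ=-13.9°):
Solar declination: sin δ = sin ε · sin λ_s = sin 52.80° × sin 348.7° = -0.15608, so δ = -8.979°.
cos H₀ = −tan(-13.9°) tan(-8.979°) = -0.0391, H₀ = 1.6099 rad.
Bracket: H₀ sin φ sin δ + cos φ cos δ sin H₀ = 1.6099×-0.24023×-0.15608 + 0.97072×0.98774×0.99924 = 0.060363 + 0.958090 = 1.018453.
Q̄ = (S₀/π) × [bracket] = (1790/π) × 1.018453 = 580.29 W/m².
— Configuration B (φ=+16.2°):
cos H₀ = −tan(+16.2°) tan(-52.600°) = 0.3800, H₀ = 1.1810 rad.
Bracket: H₀ sin φ sin δ + cos φ cos δ sin H₀ = 1.1810×0.27899×-0.79441 + 0.96029×0.60738×0.92499 = -0.261748 + 0.539511 = 0.277763.
Q̄ = (S₀/π) × [bracket] = (1790/π) × 0.277763 = 158.26 W/m².
Ratio Q̄_A / Q̄_B = 580.29 / 158.26 = 3.667.

Q̄_A / Q̄_B ≈ 3.67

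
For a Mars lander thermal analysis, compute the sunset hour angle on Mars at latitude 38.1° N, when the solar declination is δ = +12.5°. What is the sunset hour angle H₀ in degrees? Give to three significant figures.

cos H₀ = −tan φ · tan δ = −tan(+38.1°) × tan(+12.500°) = -0.1738, so H₀ = 1.7455 rad = 100.01°.

H₀ = 100°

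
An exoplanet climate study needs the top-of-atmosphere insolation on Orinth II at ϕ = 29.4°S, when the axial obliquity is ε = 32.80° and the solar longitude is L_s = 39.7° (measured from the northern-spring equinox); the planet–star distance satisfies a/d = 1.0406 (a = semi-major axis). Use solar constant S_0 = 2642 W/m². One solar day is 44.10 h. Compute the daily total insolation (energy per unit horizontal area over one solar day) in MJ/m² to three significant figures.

82.2 MJ/m²

Solar declination: sin δ = sin ε · sin L_s = sin 32.80° × sin 39.7° = 0.34603, so δ = +20.244°.
cos h₀ = −tan(-29.4°) tan(+20.244°) = 0.2078, h₀ = 1.3615 rad.
Bracket: h₀ sin ϕ sin δ + cos ϕ cos δ sin h₀ = 1.3615×-0.49090×0.34603 + 0.87121×0.93823×0.97817 = -0.231273 + 0.799552 = 0.568279.
Inverse-square distance factor (a/d)² = 1.0406² = 1.082848.
Q̄ = (S_0/π) × 1.082848 × [bracket] = (2642/π) × 1.082848 × 0.568279 = 517.50 W/m².
Daily total = Q̄ × 44.10 h × 3600 s/h = 517.50 × 44.10 × 3600 / 10⁶ = 82.16 MJ/m².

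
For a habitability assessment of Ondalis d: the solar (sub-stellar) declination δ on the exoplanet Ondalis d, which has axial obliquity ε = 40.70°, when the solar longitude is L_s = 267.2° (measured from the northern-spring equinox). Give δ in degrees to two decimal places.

δ = -40.64°

sin δ = sin ε · sin L_s = sin 40.70° × sin 267.2° = -0.651320.
δ = arcsin(-0.651320) = -40.64°.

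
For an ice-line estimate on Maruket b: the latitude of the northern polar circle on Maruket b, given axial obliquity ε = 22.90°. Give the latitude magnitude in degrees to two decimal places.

The polar circle is the lowest latitude that experiences at least one full rotation of continuous daylight at the northern-summer solstice; it lies at |ϕ| = 90° − ε = 90° − 22.90° = 67.10°.

67.10°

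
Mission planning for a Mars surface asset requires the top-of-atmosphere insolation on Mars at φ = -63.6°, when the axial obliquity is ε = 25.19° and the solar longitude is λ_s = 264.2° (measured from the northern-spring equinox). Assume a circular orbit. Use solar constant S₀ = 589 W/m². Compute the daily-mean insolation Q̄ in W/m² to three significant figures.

Q̄ ≈ 224 W/m²

Solar declination: sin δ = sin ε · sin λ_s = sin 25.19° × sin 264.2° = -0.42344, so δ = -25.052°.
cos H₀ = −tan(-63.6°) tan(-25.052°) = -0.9416, H₀ = 2.7982 rad.
Bracket: H₀ sin φ sin δ + cos φ cos δ sin H₀ = 2.7982×-0.89571×-0.42344 + 0.44464×0.90592×0.33673 = 1.061300 + 0.135638 = 1.196938.
Q̄ = (S₀/π) × [bracket] = (589/π) × 1.196938 = 224.4 W/m².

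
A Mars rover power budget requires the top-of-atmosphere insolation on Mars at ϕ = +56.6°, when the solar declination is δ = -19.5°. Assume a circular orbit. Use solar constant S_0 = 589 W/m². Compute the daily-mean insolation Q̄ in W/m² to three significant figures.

Q̄ ≈ 29.6 W/m²

cos h₀ = −tan(+56.6°) tan(-19.500°) = 0.5370, h₀ = 1.0039 rad.
Bracket: h₀ sin ϕ sin δ + cos ϕ cos δ sin h₀ = 1.0039×0.83485×-0.33381 + 0.55048×0.94264×0.84355 = -0.279768 + 0.437722 = 0.157954.
Q̄ = (S_0/π) × [bracket] = (589/π) × 0.157954 = 29.61 W/m².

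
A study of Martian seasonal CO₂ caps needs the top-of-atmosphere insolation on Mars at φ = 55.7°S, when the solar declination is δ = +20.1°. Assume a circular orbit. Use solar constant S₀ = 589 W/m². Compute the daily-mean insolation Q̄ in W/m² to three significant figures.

Q̄ ≈ 30.3 W/m²

cos H₀ = −tan(-55.7°) tan(+20.100°) = 0.5365, H₀ = 1.0046 rad.
Bracket: H₀ sin φ sin δ + cos φ cos δ sin H₀ = 1.0046×-0.82610×0.34366 + 0.56353×0.93909×0.84393 = -0.285203 + 0.446612 = 0.161409.
Q̄ = (S₀/π) × [bracket] = (589/π) × 0.161409 = 30.26 W/m².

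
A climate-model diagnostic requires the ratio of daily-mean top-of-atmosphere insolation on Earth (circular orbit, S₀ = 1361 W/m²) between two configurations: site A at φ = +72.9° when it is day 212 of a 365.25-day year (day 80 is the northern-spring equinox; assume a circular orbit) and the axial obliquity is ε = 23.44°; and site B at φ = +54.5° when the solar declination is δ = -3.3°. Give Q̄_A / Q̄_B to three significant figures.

Q̄_A / Q̄_B ≈ 1.80

— Configuration A (φ=+72.9°):
Solar longitude: λ_s = 360° × (212 − 80)/365.25 = 130.103°.
sin δ = sin 23.44° × sin 130.103° = 0.30427, so δ = +17.714°.
cos H₀ = −tan(+72.9°) tan(+17.714°) = -1.0383 ≤ −1 ⇒ polar day, H₀ = π.
Bracket: H₀ sin φ sin δ + cos φ cos δ sin H₀ = 3.1416×0.95579×0.30427 + 0.29404×0.95259×0.00000 = 0.913635 + 0.000000 = 0.913635.
Q̄ = (S₀/π) × [bracket] = (1361/π) × 0.913635 = 395.80 W/m².
— Configuration B (φ=+54.5°):
cos H₀ = −tan(+54.5°) tan(-3.300°) = 0.0808, H₀ = 1.4899 rad.
Bracket: H₀ sin φ sin δ + cos φ cos δ sin H₀ = 1.4899×0.81412×-0.05756 + 0.58070×0.99834×0.99673 = -0.069818 + 0.577840 = 0.508022.
Q̄ = (S₀/π) × [bracket] = (1361/π) × 0.508022 = 220.09 W/m².
Ratio Q̄_A / Q̄_B = 395.80 / 220.09 = 1.798.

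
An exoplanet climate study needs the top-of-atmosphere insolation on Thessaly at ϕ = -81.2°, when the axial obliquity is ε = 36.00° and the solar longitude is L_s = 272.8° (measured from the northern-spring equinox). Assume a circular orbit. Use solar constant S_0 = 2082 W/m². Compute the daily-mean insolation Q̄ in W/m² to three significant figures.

Solar declination: sin δ = sin ε · sin L_s = sin 36.00° × sin 272.8° = -0.58708, so δ = -35.950°.
cos h₀ = −tan(-81.2°) tan(-35.950°) = -4.6846 ≤ −1 ⇒ polar day, h₀ = π.
Bracket: h₀ sin ϕ sin δ + cos ϕ cos δ sin h₀ = 3.1416×-0.98823×-0.58708 + 0.15299×0.80953×0.00000 = 1.822662 + 0.000000 = 1.822662.
Q̄ = (S_0/π) × [bracket] = (2082/π) × 1.822662 = 1208 W/m².

Q̄ ≈ 1.21e+03 W/m²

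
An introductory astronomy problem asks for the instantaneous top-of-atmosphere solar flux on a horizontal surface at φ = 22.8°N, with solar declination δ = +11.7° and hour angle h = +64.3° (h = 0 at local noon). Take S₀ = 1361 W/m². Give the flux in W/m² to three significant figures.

640 W/m²

cos θ_z = sin φ sin δ + cos φ cos δ cos h = 0.078583 + 0.391468 = 0.470051.
Flux = S₀ · cos θ_z = 1361 × 0.470051 = 639.7 W/m².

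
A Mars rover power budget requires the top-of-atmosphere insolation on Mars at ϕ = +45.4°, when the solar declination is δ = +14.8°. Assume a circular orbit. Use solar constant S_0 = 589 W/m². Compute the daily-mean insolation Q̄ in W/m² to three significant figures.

cos h₀ = −tan(+45.4°) tan(+14.800°) = -0.2679, h₀ = 1.8420 rad.
Bracket: h₀ sin ϕ sin δ + cos ϕ cos δ sin h₀ = 1.8420×0.71203×0.25545 + 0.70215×0.96682×0.96344 = 0.335038 + 0.654034 = 0.989072.
Q̄ = (S_0/π) × [bracket] = (589/π) × 0.989072 = 185.4 W/m².

Q̄ ≈ 185 W/m²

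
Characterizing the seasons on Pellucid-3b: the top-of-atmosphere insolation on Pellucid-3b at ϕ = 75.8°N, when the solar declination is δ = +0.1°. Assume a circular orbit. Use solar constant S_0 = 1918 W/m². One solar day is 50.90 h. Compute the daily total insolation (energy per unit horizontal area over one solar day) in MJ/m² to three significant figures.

27.7 MJ/m²

cos h₀ = −tan(+75.8°) tan(+0.100°) = -0.0069, h₀ = 1.5777 rad.
Bracket: h₀ sin ϕ sin δ + cos ϕ cos δ sin h₀ = 1.5777×0.96945×0.00175 + 0.24531×1.00000×0.99998 = 0.002677 + 0.245305 = 0.247982.
Q̄ = (S_0/π) × [bracket] = (1918/π) × 0.247982 = 151.40 W/m².
Daily total = Q̄ × 50.90 h × 3600 s/h = 151.40 × 50.90 × 3600 / 10⁶ = 27.74 MJ/m².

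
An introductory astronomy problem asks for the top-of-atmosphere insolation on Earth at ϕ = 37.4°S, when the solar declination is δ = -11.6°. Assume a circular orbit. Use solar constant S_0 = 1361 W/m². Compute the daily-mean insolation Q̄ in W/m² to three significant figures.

Q̄ ≈ 424 W/m²

cos h₀ = −tan(-37.4°) tan(-11.600°) = -0.1569, h₀ = 1.7284 rad.
Bracket: h₀ sin ϕ sin δ + cos ϕ cos δ sin h₀ = 1.7284×-0.60738×-0.20108 + 0.79441×0.97958×0.98761 = 0.211093 + 0.768546 = 0.979639.
Q̄ = (S_0/π) × [bracket] = (1361/π) × 0.979639 = 424.4 W/m².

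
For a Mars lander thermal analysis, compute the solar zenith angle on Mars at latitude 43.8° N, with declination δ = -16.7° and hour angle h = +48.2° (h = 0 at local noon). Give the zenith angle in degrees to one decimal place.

cos θ_z = sin φ sin δ + cos φ cos δ cos h = -0.198895 + 0.460786 = 0.261891.
θ_z = arccos(0.261891) = 74.8°.

θ_z = 74.8°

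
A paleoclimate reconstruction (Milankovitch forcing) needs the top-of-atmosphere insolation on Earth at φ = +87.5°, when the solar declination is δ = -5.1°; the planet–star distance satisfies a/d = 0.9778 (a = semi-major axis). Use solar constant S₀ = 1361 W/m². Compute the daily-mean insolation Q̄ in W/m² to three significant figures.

cos H₀ = −tan(+87.5°) tan(-5.100°) = 2.0441 ≥ 1 ⇒ polar night, H₀ = 0 and Q̄ = 0.
Inverse-square distance factor (a/d)² = 0.9778² = 0.956093.

Q̄ ≈ 0.00 W/m²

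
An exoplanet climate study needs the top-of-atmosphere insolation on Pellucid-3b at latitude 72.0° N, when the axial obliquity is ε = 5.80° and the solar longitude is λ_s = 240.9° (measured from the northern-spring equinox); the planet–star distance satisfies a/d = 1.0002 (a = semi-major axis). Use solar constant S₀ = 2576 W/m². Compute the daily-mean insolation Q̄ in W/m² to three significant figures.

Q̄ ≈ 154 W/m²

Solar declination: sin δ = sin ε · sin λ_s = sin 5.80° × sin 240.9° = -0.08830, so δ = -5.066°.
cos H₀ = −tan(+72.0°) tan(-5.066°) = 0.2728, H₀ = 1.2945 rad.
Bracket: H₀ sin φ sin δ + cos φ cos δ sin H₀ = 1.2945×0.95106×-0.08830 + 0.30902×0.99609×0.96206 = -0.108710 + 0.296133 = 0.187423.
Inverse-square distance factor (a/d)² = 1.0002² = 1.000400.
Q̄ = (S₀/π) × 1.000400 × [bracket] = (2576/π) × 1.000400 × 0.187423 = 153.7 W/m².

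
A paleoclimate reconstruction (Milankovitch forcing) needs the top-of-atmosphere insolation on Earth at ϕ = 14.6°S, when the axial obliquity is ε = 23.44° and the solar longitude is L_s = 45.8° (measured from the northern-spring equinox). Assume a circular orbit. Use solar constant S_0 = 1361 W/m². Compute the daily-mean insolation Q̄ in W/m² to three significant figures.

Solar declination: sin δ = sin ε · sin L_s = sin 23.44° × sin 45.8° = 0.28518, so δ = +16.570°.
cos h₀ = −tan(-14.6°) tan(+16.570°) = 0.0775, h₀ = 1.4932 rad.
Bracket: h₀ sin ϕ sin δ + cos ϕ cos δ sin h₀ = 1.4932×-0.25207×0.28518 + 0.96771×0.95847×0.99699 = -0.107339 + 0.924729 = 0.817390.
Q̄ = (S_0/π) × [bracket] = (1361/π) × 0.817390 = 354.1 W/m².

Q̄ ≈ 354 W/m²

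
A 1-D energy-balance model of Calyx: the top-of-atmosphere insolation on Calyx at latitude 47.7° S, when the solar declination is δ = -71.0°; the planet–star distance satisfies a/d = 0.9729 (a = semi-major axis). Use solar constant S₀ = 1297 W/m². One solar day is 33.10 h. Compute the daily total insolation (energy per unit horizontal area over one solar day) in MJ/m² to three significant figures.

cos H₀ = −tan(-47.7°) tan(-71.000°) = -3.1917 ≤ −1 ⇒ polar day, H₀ = π.
Bracket: H₀ sin φ sin δ + cos φ cos δ sin H₀ = 3.1416×-0.73963×-0.94552 + 0.67301×0.32557×0.00000 = 2.197031 + 0.000000 = 2.197031.
Inverse-square distance factor (a/d)² = 0.9729² = 0.946534.
Q̄ = (S₀/π) × 0.946534 × [bracket] = (1297/π) × 0.946534 × 2.197031 = 858.54 W/m².
Daily total = Q̄ × 33.10 h × 3600 s/h = 858.54 × 33.10 × 3600 / 10⁶ = 102.3 MJ/m².

102 MJ/m²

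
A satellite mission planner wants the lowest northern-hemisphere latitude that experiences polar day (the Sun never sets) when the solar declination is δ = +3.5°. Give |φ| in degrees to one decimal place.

Polar day requires cos H₀ = −tan φ tan δ ≤ −1, i.e. tan φ tan δ ≥ 1.
The boundary is |tan φ| · |tan δ| = 1, so |φ| = 90° − |δ| = 90° − 3.5° = 86.5° in the northern hemisphere.

|φ| = 86.5°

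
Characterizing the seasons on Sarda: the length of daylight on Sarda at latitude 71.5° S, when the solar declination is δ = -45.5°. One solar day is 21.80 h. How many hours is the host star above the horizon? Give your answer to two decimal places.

21.80 h

Sunrise equation: cos H₀ = −tan φ · tan δ = -3.0413 ≤ −1, so the host star never sets (polar day) and H₀ = π.
Daylight = 2H₀/(2π) × 21.80 h = (3.1416/π) × 21.80 = 21.80 h.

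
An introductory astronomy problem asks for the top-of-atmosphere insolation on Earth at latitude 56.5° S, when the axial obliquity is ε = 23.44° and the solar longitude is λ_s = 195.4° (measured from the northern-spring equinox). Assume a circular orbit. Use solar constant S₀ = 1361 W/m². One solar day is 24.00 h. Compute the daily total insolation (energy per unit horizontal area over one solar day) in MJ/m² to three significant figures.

26.0 MJ/m²

Solar declination: sin δ = sin ε · sin λ_s = sin 23.44° × sin 195.4° = -0.10564, so δ = -6.064°.
cos H₀ = −tan(-56.5°) tan(-6.064°) = -0.1605, H₀ = 1.7320 rad.
Bracket: H₀ sin φ sin δ + cos φ cos δ sin H₀ = 1.7320×-0.83389×-0.10564 + 0.55194×0.99440×0.98704 = 0.152576 + 0.541736 = 0.694312.
Q̄ = (S₀/π) × [bracket] = (1361/π) × 0.694312 = 300.79 W/m².
Daily total = Q̄ × 24.00 h × 3600 s/h = 300.79 × 24.00 × 3600 / 10⁶ = 25.99 MJ/m².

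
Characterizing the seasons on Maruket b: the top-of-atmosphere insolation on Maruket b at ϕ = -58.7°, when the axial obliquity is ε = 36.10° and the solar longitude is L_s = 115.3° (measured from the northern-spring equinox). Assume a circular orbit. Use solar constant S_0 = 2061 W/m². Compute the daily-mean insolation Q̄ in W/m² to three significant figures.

Q̄ ≈ 0.00 W/m²

Solar declination: sin δ = sin ε · sin L_s = sin 36.10° × sin 115.3° = 0.53268, so δ = +32.187°.
cos h₀ = −tan(-58.7°) tan(+32.187°) = 1.0352 ≥ 1 ⇒ polar night, h₀ = 0 and Q̄ = 0.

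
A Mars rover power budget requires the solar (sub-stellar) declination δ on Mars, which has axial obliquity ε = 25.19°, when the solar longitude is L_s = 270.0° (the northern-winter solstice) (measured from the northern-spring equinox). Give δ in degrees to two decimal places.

δ = -25.19°

sin δ = sin ε · sin L_s = sin 25.19° × sin 270.0° = -0.425621.
δ = arcsin(-0.425621) = -25.19°.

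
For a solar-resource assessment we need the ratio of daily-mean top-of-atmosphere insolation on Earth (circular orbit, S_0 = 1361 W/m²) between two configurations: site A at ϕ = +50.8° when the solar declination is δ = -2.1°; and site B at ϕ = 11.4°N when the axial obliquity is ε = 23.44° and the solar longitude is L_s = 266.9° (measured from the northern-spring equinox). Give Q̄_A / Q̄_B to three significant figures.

— Configuration A (ϕ=+50.8°):
cos h₀ = −tan(+50.8°) tan(-2.100°) = 0.0450, h₀ = 1.5258 rad.
Bracket: h₀ sin ϕ sin δ + cos ϕ cos δ sin h₀ = 1.5258×0.77494×-0.03664 + 0.63203×0.99933×0.99899 = -0.043323 + 0.630969 = 0.587646.
Q̄ = (S_0/π) × [bracket] = (1361/π) × 0.587646 = 254.58 W/m².
— Configuration B (ϕ=+11.4°):
Solar declination: sin δ = sin ε · sin L_s = sin 23.44° × sin 266.9° = -0.39721, so δ = -23.404°.
cos h₀ = −tan(+11.4°) tan(-23.404°) = 0.0873, h₀ = 1.4834 rad.
Bracket: h₀ sin ϕ sin δ + cos ϕ cos δ sin h₀ = 1.4834×0.19766×-0.39721 + 0.98027×0.91773×0.99618 = -0.116465 + 0.896187 = 0.779722.
Q̄ = (S_0/π) × [bracket] = (1361/π) × 0.779722 = 337.79 W/m².
Ratio Q̄_A / Q̄_B = 254.58 / 337.79 = 0.7537.

Q̄_A / Q̄_B ≈ 0.754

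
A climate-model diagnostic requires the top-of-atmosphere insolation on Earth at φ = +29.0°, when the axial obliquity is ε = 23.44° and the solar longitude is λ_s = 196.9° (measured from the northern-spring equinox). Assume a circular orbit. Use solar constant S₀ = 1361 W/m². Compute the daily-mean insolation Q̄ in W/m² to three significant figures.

Solar declination: sin δ = sin ε · sin λ_s = sin 23.44° × sin 196.9° = -0.11564, so δ = -6.640°.
cos H₀ = −tan(+29.0°) tan(-6.640°) = 0.0645, H₀ = 1.5062 rad.
Bracket: H₀ sin φ sin δ + cos φ cos δ sin H₀ = 1.5062×0.48481×-0.11564 + 0.87462×0.99329×0.99792 = -0.084443 + 0.866944 = 0.782501.
Q̄ = (S₀/π) × [bracket] = (1361/π) × 0.782501 = 339.0 W/m².

Q̄ ≈ 339 W/m²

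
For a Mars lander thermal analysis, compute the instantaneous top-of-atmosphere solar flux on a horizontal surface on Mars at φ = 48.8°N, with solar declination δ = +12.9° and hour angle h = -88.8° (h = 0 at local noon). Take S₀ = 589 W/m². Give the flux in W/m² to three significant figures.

107 W/m²

cos θ_z = sin φ sin δ + cos φ cos δ cos h = 0.167977 + 0.013446 = 0.181423.
Flux = S₀ · cos θ_z = 589 × 0.181423 = 106.9 W/m².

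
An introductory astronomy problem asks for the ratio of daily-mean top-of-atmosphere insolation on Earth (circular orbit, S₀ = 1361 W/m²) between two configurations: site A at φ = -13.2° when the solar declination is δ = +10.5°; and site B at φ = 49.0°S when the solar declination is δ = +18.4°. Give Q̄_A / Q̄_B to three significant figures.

Q̄_A / Q̄_B ≈ 3.03

— Configuration A (φ=-13.2°):
cos H₀ = −tan(-13.2°) tan(+10.500°) = 0.0435, H₀ = 1.5273 rad.
Bracket: H₀ sin φ sin δ + cos φ cos δ sin H₀ = 1.5273×-0.22835×0.18224 + 0.97358×0.98325×0.99905 = -0.063558 + 0.956363 = 0.892805.
Q̄ = (S₀/π) × [bracket] = (1361/π) × 0.892805 = 386.78 W/m².
— Configuration B (φ=-49.0°):
cos H₀ = −tan(-49.0°) tan(+18.400°) = 0.3827, H₀ = 1.1781 rad.
Bracket: H₀ sin φ sin δ + cos φ cos δ sin H₀ = 1.1781×-0.75471×0.31565 + 0.65606×0.94888×0.92388 = -0.280652 + 0.575136 = 0.294484.
Q̄ = (S₀/π) × [bracket] = (1361/π) × 0.294484 = 127.58 W/m².
Ratio Q̄_A / Q̄_B = 386.78 / 127.58 = 3.032.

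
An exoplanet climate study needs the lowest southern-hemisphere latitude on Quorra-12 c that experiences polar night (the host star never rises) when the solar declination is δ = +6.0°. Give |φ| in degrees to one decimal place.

Polar night requires cos H₀ = −tan φ tan δ ≥ 1, i.e. tan φ tan δ ≤ −1.
The boundary is |tan φ| · |tan δ| = 1, so |φ| = 90° − |δ| = 90° − 6.0° = 84.0° in the southern hemisphere.

|φ| = 84.0°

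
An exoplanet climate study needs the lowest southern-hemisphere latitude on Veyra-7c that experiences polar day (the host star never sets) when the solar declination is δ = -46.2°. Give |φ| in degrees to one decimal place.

Polar day requires cos H₀ = −tan φ tan δ ≤ −1, i.e. tan φ tan δ ≥ 1.
The boundary is |tan φ| · |tan δ| = 1, so |φ| = 90° − |δ| = 90° − 46.2° = 43.8° in the southern hemisphere.

|φ| = 43.8°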